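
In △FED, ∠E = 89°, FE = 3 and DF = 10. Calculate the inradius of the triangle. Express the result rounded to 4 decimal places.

1.2735

Law of sines: sin D = FE·sin E/DF ≈ 0.29995.
Since DF ≥ FE, only the acute value applies: ∠D ≈ 17.45°.
Then ∠F = 180° − ∠E − ∠D ≈ 73.55°.
Law of sines gives ED = DF·sin F/sin E ≈ 9.5919.
Area = ½·DF·FE·sin F ≈ 14.386.
Semiperimeter s = (9.5919+10+3)/2 = 11.296.
Inradius = area/s = 14.386/11.296 ≈ 1.2735.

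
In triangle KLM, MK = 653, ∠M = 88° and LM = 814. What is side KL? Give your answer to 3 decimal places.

1025.624

By the law of cosines, KL² = LM² + MK² − 2·LM·MK·cos M = 1.0519e+06, so KL ≈ 1025.6.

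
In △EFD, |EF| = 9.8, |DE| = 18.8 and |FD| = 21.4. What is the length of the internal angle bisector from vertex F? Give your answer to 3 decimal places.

By the law of cosines, cos F = (|EF|² + |FD|² − |DE|²) / (2·|EF|·|FD|) ≈ 0.47816, so ∠F ≈ 61.43°.
The bisector from F has length 2·|EF|·|FD|·cos(∠F/2)/(|EF|+|FD|) ≈ 11.557.

t_F ≈ 11.557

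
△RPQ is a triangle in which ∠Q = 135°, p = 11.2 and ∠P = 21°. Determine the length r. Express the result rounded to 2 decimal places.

12.71

The third angle is ∠R = 180° − ∠P − ∠Q = 24.00°.
Law of sines: r = p·sin R/sin P ≈ 12.712.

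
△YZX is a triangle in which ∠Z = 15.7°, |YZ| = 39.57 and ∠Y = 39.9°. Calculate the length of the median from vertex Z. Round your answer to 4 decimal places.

m_Z ≈ 34.8417

The third angle is ∠X = 180° − ∠Y − ∠Z = 124.40°.
Law of sines: |ZX| = |YZ|·sin Y/sin X ≈ 30.762.
Law of sines: |XY| = |YZ|·sin Z/sin X ≈ 12.977.
Median from Z: ½√(2·|YZ|² + 2·|ZX|² − |XY|²) ≈ 34.842.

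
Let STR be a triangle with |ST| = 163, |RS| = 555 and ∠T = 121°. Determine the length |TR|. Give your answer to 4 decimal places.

453.1743

Law of sines: sin R = |ST|·sin T/|RS| ≈ 0.25174.
Since |RS| ≥ |ST|, only the acute value applies: ∠R ≈ 14.58°.
Then ∠S = 180° − ∠T − ∠R ≈ 44.42°.
Law of sines gives |TR| = |RS|·sin S/sin T ≈ 453.17.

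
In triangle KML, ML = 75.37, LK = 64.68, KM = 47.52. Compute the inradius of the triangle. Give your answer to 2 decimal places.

Semiperimeter s = (75.37 + 64.68 + 47.52)/2 = 93.785.
Heron's formula: area = √(93.785·18.415·29.105·46.265) ≈ 1525.
Inradius = area/s = 1525/93.785 ≈ 16.26.

r ≈ 16.26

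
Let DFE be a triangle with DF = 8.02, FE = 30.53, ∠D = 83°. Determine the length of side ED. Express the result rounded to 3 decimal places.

Law of sines: sin E = DF·sin D/FE ≈ 0.26073.
Since FE ≥ DF, only the acute value applies: ∠E ≈ 15.11°.
Then ∠F = 180° − ∠D − ∠E ≈ 81.89°.
Law of sines gives ED = FE·sin F/sin D ≈ 30.451.

30.451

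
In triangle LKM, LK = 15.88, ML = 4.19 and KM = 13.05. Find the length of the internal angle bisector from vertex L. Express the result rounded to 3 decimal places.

By the law of cosines, cos L = (ML² + LK² − KM²) / (2·ML·LK) ≈ 0.74716, so ∠L ≈ 0.727 rad.
The bisector from L has length 2·ML·LK·cos(∠L/2)/(ML+LK) ≈ 6.1972.

6.197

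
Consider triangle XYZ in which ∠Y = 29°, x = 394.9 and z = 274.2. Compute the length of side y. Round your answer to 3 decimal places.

204.258

By the law of cosines, y² = z² + x² − 2·z·x·cos Y = 41721, so y ≈ 204.26.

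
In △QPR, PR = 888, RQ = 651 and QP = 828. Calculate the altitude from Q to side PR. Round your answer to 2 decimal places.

Semiperimeter s = (888 + 651 + 828)/2 = 1183.5.
Heron's formula: area = √(1183.5·295.5·532.5·355.5) ≈ 2.573e+05.
The altitude from Q has length 2·area/PR ≈ 579.51.

579.51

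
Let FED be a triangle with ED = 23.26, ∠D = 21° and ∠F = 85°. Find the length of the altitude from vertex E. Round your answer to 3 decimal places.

The third angle is ∠E = 180° − ∠D − ∠F = 74.00°.
Law of sines: DF = ED·sin E/sin F ≈ 22.444.
Law of sines: FE = ED·sin D/sin F ≈ 8.3675.
Area = ½·ED·DF·sin D ≈ 93.544.
The altitude from E has length 2·area/DF ≈ 8.3356.

8.336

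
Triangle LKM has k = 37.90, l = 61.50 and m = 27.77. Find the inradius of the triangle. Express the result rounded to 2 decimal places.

Semiperimeter s = (61.5 + 37.9 + 27.77)/2 = 63.585.
Heron's formula: area = √(63.585·2.085·25.685·35.815) ≈ 349.22.
Inradius = area/s = 349.22/63.585 ≈ 5.4922.

5.49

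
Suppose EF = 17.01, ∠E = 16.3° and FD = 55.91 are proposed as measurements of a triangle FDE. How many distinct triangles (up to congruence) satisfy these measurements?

1

EF·sin E = 17.01·sin(16.3°) ≈ 4.774.
Since FD ≥ EF, exactly one triangle exists.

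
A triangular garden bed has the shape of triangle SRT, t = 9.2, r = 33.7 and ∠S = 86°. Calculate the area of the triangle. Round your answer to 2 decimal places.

Area = ½·r·t·sin S ≈ 154.64.

area ≈ 154.64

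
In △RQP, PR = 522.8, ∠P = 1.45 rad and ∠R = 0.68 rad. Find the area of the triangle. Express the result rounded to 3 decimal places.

area ≈ 100633.309

The third angle is ∠Q = π − ∠P − ∠R = 1.012 rad.
Law of sines: QP = PR·sin R/sin Q ≈ 387.8.
Law of sines: RQ = PR·sin P/sin Q ≈ 612.25.
Area = ½·PR·QP·sin P ≈ 1.0063e+05.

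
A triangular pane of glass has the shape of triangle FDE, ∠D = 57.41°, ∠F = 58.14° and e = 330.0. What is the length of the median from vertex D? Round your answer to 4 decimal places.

The third angle is ∠E = 180° − ∠F − ∠D = 64.45°.
Law of sines: f = e·sin F/sin E ≈ 310.66.
Law of sines: d = e·sin D/sin E ≈ 308.18.
Median from D: ½√(2·e² + 2·f² − d²) ≈ 281.

m_D ≈ 281.0022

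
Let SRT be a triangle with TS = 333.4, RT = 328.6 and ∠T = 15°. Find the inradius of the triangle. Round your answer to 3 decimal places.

By the law of cosines, SR² = RT² + TS² − 2·RT·TS·cos T = 7489, so SR ≈ 86.539.
Area = ½·RT·TS·sin T ≈ 14177.
Semiperimeter s = (328.6+333.4+86.539)/2 = 374.27.
Inradius = area/s = 14177/374.27 ≈ 37.88.

r ≈ 37.880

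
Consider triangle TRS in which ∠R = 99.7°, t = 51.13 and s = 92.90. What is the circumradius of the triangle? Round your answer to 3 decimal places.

By the law of cosines, r² = s² + t² − 2·s·t·cos R = 12845, so r ≈ 113.34.
Area = ½·s·t·sin R ≈ 2341.
Circumradius = r/(2 sin R) ≈ 57.491.

57.491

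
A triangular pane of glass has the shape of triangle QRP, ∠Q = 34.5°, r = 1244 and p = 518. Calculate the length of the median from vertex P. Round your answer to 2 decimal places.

By the law of cosines, q² = r² + p² − 2·r·p·cos Q = 7.5374e+05, so q ≈ 868.18.
Median from P: ½√(2·q² + 2·r² − p²) ≈ 1040.9.

1040.94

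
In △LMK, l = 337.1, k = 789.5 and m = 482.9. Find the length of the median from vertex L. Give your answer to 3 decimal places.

632.331

Median from L: ½√(2·m² + 2·k² − l²) ≈ 632.33.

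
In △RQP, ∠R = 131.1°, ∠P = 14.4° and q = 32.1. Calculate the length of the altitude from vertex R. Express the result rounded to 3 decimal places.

The third angle is ∠Q = 180° − ∠P − ∠R = 34.50°.
Law of sines: r = q·sin R/sin Q ≈ 42.707.
Law of sines: p = q·sin P/sin Q ≈ 14.094.
Area = ½·q·r·sin P ≈ 170.46.
The altitude from R has length 2·area/r ≈ 7.9829.

7.983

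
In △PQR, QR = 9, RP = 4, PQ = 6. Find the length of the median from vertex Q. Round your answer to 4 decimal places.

7.3824

Median from Q: ½√(2·PQ² + 2·QR² − RP²) ≈ 7.3824.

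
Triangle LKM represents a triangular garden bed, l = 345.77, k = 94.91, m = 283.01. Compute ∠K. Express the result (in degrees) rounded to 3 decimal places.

By the law of cosines, cos K = (m² + l² − k²) / (2·m·l) ≈ 0.97410, so ∠K ≈ 13.07°.

∠K ≈ 13.069°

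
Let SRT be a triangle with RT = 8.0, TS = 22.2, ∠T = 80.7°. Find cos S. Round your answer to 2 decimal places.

cos S ≈ 0.94

By the law of cosines, SR² = RT² + TS² − 2·RT·TS·cos T = 499.44, so SR ≈ 22.348.
Law of cosines again: cos S = (TS² + SR² − RT²)/(2·TS·SR) ≈ 0.93552, so ∠S ≈ 20.69°.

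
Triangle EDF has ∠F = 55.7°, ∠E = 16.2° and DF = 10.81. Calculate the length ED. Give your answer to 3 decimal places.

The third angle is ∠D = 180° − ∠F − ∠E = 108.10°.
Law of sines: ED = DF·sin F/sin E ≈ 32.009.

32.009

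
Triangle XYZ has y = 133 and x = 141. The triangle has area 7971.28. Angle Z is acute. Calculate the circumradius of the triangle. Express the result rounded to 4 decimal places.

78.5134

From area = ½·x·y·sin Z, we get sin Z = 2·area/(x·y) ≈ 0.85013.
Taking the acute solution, ∠Z ≈ 1.016 rad.
Law of cosines then gives z ≈ 133.49.
Circumradius = z/(2 sin Z) ≈ 78.513.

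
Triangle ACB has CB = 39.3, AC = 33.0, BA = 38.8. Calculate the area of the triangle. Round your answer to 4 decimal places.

Semiperimeter s = (39.3 + 38.8 + 33)/2 = 55.55.
Heron's formula: area = √(55.55·16.25·16.75·22.55) ≈ 583.91.

583.9147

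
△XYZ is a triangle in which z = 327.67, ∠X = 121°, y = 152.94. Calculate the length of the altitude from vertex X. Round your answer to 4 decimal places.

By the law of cosines, x² = y² + z² − 2·y·z·cos X = 1.8238e+05, so x ≈ 427.06.
Area = ½·y·z·sin X ≈ 21478.
The altitude from X has length 2·area/x ≈ 100.59.

h_X ≈ 100.5855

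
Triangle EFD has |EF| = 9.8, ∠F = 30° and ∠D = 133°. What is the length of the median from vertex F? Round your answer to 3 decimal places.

The third angle is ∠E = 180° − ∠F − ∠D = 17.00°.
Law of sines: |FD| = |EF|·sin E/sin D ≈ 3.9177.
Law of sines: |DE| = |EF|·sin F/sin D ≈ 6.6999.
Median from F: ½√(2·|EF|² + 2·|FD|² − |DE|²) ≈ 6.6687.

6.669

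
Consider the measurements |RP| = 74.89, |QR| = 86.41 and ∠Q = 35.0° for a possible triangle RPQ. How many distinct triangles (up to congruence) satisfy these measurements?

2

|QR|·sin Q = 86.41·sin(35.0°) ≈ 49.56.
Since |QR| sin Q < |RP| < |QR| (49.56 < 74.89 < 86.41), two triangles exist.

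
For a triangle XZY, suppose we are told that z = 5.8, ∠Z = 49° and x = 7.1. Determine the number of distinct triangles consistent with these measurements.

2

x·sin Z = 7.1·sin(49°) ≈ 5.358.
Since x sin Z < z < x (5.358 < 5.8 < 7.1), two triangles exist.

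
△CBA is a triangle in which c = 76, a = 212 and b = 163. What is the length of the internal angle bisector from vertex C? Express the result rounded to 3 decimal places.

182.035

By the law of cosines, cos C = (b² + a² − c²) / (2·b·a) ≈ 0.95117, so ∠C ≈ 17.98°.
The bisector from C has length 2·b·a·cos(∠C/2)/(b+a) ≈ 182.03.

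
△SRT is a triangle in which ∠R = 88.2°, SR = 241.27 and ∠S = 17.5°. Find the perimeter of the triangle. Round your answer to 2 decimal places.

The third angle is ∠T = 180° − ∠S − ∠R = 74.30°.
Law of sines: RT = SR·sin S/sin T ≈ 75.363.
Law of sines: TS = SR·sin R/sin T ≈ 250.5.
Semiperimeter s = (75.363+250.5+241.27)/2 = 283.56.
Perimeter = 75.363 + 250.5 + 241.27 = 567.13.

perimeter ≈ 567.13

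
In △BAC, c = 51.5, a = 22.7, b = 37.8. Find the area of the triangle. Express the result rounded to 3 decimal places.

area ≈ 390.803

Semiperimeter s = (37.8 + 22.7 + 51.5)/2 = 56.
Heron's formula: area = √(56·18.2·33.3·4.5) ≈ 390.8.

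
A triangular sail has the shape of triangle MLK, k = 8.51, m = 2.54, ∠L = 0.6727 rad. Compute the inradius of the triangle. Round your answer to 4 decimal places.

r ≈ 0.7583

By the law of cosines, l² = k² + m² − 2·k·m·cos L = 45.059, so l ≈ 6.7126.
Area = ½·k·m·sin L ≈ 6.7343.
Semiperimeter s = (2.54+6.7126+8.51)/2 = 8.8813.
Inradius = area/s = 6.7343/8.8813 ≈ 0.75825.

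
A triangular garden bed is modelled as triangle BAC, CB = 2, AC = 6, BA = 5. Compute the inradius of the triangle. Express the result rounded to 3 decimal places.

Semiperimeter s = (6 + 2 + 5)/2 = 6.5.
Heron's formula: area = √(6.5·0.5·4.5·1.5) ≈ 4.6837.
Inradius = area/s = 4.6837/6.5 ≈ 0.72058.

r ≈ 0.721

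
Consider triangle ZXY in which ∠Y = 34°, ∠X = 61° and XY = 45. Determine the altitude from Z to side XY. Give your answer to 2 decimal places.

The third angle is ∠Z = 180° − ∠X − ∠Y = 85.00°.
Law of sines: YZ = XY·sin X/sin Z ≈ 39.508.
Law of sines: ZX = XY·sin Y/sin Z ≈ 25.26.
Area = ½·XY·YZ·sin Y ≈ 497.09.
The altitude from Z has length 2·area/XY ≈ 22.093.

22.09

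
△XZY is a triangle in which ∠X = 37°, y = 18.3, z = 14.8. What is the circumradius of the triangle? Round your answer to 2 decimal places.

9.15

By the law of cosines, x² = z² + y² − 2·z·y·cos X = 121.33, so x ≈ 11.015.
Area = ½·z·y·sin X ≈ 81.498.
Circumradius = x/(2 sin X) ≈ 9.1513.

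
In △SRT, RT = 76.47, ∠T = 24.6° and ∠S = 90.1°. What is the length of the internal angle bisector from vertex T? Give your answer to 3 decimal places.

The third angle is ∠R = 180° − ∠T − ∠S = 65.30°.
Law of sines: TS = RT·sin R/sin S ≈ 69.474.
Law of sines: SR = RT·sin T/sin S ≈ 31.833.
The bisector from T has length 2·RT·TS·cos(∠T/2)/(RT+TS) ≈ 71.133.

t_T ≈ 71.133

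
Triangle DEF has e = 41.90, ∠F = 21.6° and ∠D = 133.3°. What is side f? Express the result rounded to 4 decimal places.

36.3612

The third angle is ∠E = 180° − ∠F − ∠D = 25.10°.
Law of sines: f = e·sin F/sin E ≈ 36.361.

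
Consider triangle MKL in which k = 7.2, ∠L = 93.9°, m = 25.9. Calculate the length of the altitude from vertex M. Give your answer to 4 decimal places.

h_M ≈ 7.1833

By the law of cosines, l² = m² + k² − 2·m·k·cos L = 748.02, so l ≈ 27.35.
Area = ½·m·k·sin L ≈ 93.024.
The altitude from M has length 2·area/m ≈ 7.1833.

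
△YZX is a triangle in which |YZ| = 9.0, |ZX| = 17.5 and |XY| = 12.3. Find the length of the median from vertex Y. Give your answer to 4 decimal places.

m_Y ≈ 6.2915

Median from Y: ½√(2·|XY|² + 2·|YZ|² − |ZX|²) ≈ 6.2915.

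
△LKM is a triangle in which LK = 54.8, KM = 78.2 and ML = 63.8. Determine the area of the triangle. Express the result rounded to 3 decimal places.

area ≈ 1731.628

Semiperimeter s = (78.2 + 63.8 + 54.8)/2 = 98.4.
Heron's formula: area = √(98.4·20.2·34.6·43.6) ≈ 1731.6.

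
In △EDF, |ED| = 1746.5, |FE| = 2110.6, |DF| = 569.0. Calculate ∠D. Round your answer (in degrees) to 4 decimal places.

122.9357

By the law of cosines, cos D = (|ED|² + |DF|² − |FE|²) / (2·|ED|·|DF|) ≈ -0.54370, so ∠D ≈ 122.94°.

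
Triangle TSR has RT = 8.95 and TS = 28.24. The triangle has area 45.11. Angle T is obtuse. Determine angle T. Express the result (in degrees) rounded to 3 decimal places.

From area = ½·RT·TS·sin T, we get sin T = 2·area/(RT·TS) ≈ 0.35696.
Taking the obtuse solution, ∠T ≈ 159.09°.

159.087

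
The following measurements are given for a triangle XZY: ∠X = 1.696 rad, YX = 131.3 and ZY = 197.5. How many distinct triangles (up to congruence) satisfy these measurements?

YX·sin X = 131.3·sin(1.696 rad) ≈ 130.3.
Since ∠X is not acute, a triangle exists only if ZY > YX; here ZY > YX, so there is exactly one triangle.

1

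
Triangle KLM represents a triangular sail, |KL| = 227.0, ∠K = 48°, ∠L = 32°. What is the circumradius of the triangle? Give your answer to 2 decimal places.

The third angle is ∠M = 180° − ∠K − ∠L = 100.00°.
Law of sines: |LM| = |KL|·sin K/sin M ≈ 171.3.
Law of sines: |MK| = |KL|·sin L/sin M ≈ 122.15.
Circumradius = |KL|/(2 sin M) ≈ 115.25.

R ≈ 115.25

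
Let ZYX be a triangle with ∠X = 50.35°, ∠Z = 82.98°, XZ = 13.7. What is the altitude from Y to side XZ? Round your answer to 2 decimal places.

The third angle is ∠Y = 180° − ∠X − ∠Z = 46.67°.
Law of sines: YX = XZ·sin Z/sin Y ≈ 18.693.
Law of sines: ZY = XZ·sin X/sin Y ≈ 14.501.
Area = ½·XZ·YX·sin X ≈ 98.589.
The altitude from Y has length 2·area/XZ ≈ 14.393.

h_Y ≈ 14.39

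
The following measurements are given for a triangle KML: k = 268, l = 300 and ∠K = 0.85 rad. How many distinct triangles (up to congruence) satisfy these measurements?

2

l·sin K = 300·sin(0.85 rad) ≈ 225.4.
Since l sin K < k < l (225.4 < 268 < 300), two triangles exist.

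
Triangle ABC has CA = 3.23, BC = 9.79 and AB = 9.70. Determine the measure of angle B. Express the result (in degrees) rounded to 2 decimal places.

19.07

By the law of cosines, cos B = (AB² + BC² − CA²) / (2·AB·BC) ≈ 0.94511, so ∠B ≈ 19.07°.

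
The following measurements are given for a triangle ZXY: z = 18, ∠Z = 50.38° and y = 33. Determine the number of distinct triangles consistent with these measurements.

y·sin Z = 33·sin(50.38°) ≈ 25.42.
Since z = 18 < 25.42 = y sin Z, no triangle exists.

0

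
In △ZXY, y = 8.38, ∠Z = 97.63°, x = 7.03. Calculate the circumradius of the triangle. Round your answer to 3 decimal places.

5.868

By the law of cosines, z² = x² + y² − 2·x·y·cos Z = 135.29, so z ≈ 11.631.
Area = ½·x·y·sin Z ≈ 29.195.
Circumradius = z/(2 sin Z) ≈ 5.8676.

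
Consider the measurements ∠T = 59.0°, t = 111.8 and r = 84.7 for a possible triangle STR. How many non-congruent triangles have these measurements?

1

r·sin T = 84.7·sin(59.0°) ≈ 72.6.
Since t ≥ r, exactly one triangle exists.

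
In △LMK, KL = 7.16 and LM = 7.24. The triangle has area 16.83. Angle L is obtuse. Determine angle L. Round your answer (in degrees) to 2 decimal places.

From area = ½·KL·LM·sin L, we get sin L = 2·area/(KL·LM) ≈ 0.64933.
Taking the obtuse solution, ∠L ≈ 139.51°.

139.51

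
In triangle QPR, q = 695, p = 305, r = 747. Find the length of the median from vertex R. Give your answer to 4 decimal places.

385.3865

Median from R: ½√(2·q² + 2·p² − r²) ≈ 385.39.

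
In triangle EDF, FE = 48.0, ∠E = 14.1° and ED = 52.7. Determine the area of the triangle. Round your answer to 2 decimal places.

Area = ½·FE·ED·sin E ≈ 308.12.

area ≈ 308.12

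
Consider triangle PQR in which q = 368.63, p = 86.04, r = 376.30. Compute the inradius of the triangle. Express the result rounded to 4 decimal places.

38.1550

Semiperimeter s = (86.04 + 368.63 + 376.3)/2 = 415.49.
Heron's formula: area = √(415.49·329.44·46.855·39.185) ≈ 15853.
Inradius = area/s = 15853/415.49 ≈ 38.155.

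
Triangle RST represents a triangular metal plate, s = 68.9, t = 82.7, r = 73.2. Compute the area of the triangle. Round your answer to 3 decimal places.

Semiperimeter p = (73.2 + 68.9 + 82.7)/2 = 112.4.
Heron's formula: area = √(112.4·39.2·43.5·29.7) ≈ 2385.9.

2385.882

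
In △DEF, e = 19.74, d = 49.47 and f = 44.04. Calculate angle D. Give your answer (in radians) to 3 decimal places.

By the law of cosines, cos D = (e² + f² − d²) / (2·e·f) ≈ -0.06792, so ∠D ≈ 1.6388 rad.

1.639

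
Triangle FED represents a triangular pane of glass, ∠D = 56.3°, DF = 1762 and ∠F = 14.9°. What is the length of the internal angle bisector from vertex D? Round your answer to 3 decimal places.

t_D ≈ 663.703

The third angle is ∠E = 180° − ∠D − ∠F = 108.80°.
Law of sines: ED = DF·sin F/sin E ≈ 478.6.
Law of sines: FE = DF·sin D/sin E ≈ 1548.5.
The bisector from D has length 2·ED·DF·cos(∠D/2)/(ED+DF) ≈ 663.7.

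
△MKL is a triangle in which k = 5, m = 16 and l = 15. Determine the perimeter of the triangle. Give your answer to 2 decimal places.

Perimeter = 16 + 5 + 15 = 36.

36.00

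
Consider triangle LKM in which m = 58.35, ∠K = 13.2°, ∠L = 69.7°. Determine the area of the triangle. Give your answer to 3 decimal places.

The third angle is ∠M = 180° − ∠L − ∠K = 97.10°.
Law of sines: l = m·sin L/sin M ≈ 55.149.
Law of sines: k = m·sin K/sin M ≈ 13.427.
Area = ½·m·l·sin K ≈ 367.41.

area ≈ 367.408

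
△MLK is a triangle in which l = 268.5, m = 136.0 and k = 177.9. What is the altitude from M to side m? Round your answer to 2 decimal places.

Semiperimeter s = (136 + 268.5 + 177.9)/2 = 291.2.
Heron's formula: area = √(291.2·155.2·22.7·113.3) ≈ 10781.
The altitude from M has length 2·area/m ≈ 158.55.

h_M ≈ 158.55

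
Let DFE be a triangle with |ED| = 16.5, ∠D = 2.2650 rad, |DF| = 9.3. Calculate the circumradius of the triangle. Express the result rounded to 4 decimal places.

R ≈ 15.3275

By the law of cosines, |FE|² = |ED|² + |DF|² − 2·|ED|·|DF|·cos D = 555.09, so |FE| ≈ 23.56.
Area = ½·|ED|·|DF|·sin D ≈ 58.968.
Circumradius = |FE|/(2 sin D) ≈ 15.327.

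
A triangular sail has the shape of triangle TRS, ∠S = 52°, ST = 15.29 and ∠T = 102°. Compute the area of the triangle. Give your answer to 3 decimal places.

The third angle is ∠R = 180° − ∠S − ∠T = 26.00°.
Law of sines: RS = ST·sin T/sin R ≈ 34.117.
Law of sines: TR = ST·sin S/sin R ≈ 27.485.
Area = ½·ST·RS·sin S ≈ 205.53.

205.532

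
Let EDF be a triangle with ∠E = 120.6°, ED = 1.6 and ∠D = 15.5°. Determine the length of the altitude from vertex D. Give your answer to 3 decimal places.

h_D ≈ 1.377

The third angle is ∠F = 180° − ∠E − ∠D = 43.90°.
Law of sines: DF = ED·sin E/sin F ≈ 1.9861.
Law of sines: FE = ED·sin D/sin F ≈ 0.61664.
Area = ½·ED·DF·sin D ≈ 0.42462.
The altitude from D has length 2·area/FE ≈ 1.3772.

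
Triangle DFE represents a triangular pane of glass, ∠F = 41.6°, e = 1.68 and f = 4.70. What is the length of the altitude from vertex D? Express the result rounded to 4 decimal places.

Law of sines: sin E = e·sin F/f ≈ 0.23732.
Since f ≥ e, only the acute value applies: ∠E ≈ 13.73°.
Then ∠D = 180° − ∠F − ∠E ≈ 124.67°.
Law of sines gives d = f·sin D/sin F ≈ 5.822.
Area = ½·f·e·sin D ≈ 3.2469.
The altitude from D has length 2·area/d ≈ 1.1154.

h_D ≈ 1.1154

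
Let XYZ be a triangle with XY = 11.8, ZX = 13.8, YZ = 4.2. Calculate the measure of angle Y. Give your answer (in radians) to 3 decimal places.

By the law of cosines, cos Y = (XY² + YZ² − ZX²) / (2·XY·YZ) ≈ -0.33858, so ∠Y ≈ 1.916 rad.

∠Y ≈ 1.916 rad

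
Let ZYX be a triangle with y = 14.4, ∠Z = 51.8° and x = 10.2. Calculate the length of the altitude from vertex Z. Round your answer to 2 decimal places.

By the law of cosines, z² = y² + x² − 2·y·x·cos Z = 129.74, so z ≈ 11.39.
Area = ½·y·x·sin Z ≈ 57.713.
The altitude from Z has length 2·area/z ≈ 10.134.

h_Z ≈ 10.13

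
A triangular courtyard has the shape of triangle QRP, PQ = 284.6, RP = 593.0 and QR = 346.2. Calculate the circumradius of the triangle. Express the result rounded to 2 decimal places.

460.59

By the law of cosines, cos Q = (PQ² + QR² − RP²) / (2·PQ·QR) ≈ -0.76525, so ∠Q ≈ 139.93°.
Circumradius = RP/(2 sin Q) ≈ 460.59.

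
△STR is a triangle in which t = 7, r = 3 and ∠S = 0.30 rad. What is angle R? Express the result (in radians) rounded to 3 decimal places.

∠R ≈ 0.211 rad

By the law of cosines, s² = t² + r² − 2·t·r·cos S = 17.876, so s ≈ 4.228.
Law of cosines again: cos R = (s² + t² − r²)/(2·s·t) ≈ 0.97777, so ∠R ≈ 0.211 rad.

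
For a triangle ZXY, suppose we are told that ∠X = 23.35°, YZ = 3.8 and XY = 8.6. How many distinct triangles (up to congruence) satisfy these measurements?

2

XY·sin X = 8.6·sin(23.35°) ≈ 3.409.
Since XY sin X < YZ < XY (3.409 < 3.8 < 8.6), two triangles exist.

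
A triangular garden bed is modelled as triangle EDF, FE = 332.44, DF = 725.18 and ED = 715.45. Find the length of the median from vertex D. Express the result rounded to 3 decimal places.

Median from D: ½√(2·ED² + 2·DF² − FE²) ≈ 700.89.

m_D ≈ 700.891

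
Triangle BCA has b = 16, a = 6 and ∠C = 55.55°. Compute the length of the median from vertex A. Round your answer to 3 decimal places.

m_A ≈ 14.515

By the law of cosines, c² = a² + b² − 2·a·b·cos C = 183.39, so c ≈ 13.542.
Median from A: ½√(2·b² + 2·c² − a²) ≈ 14.515.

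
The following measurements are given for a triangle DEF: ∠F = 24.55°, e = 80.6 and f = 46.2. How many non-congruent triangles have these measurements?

2

e·sin F = 80.6·sin(24.55°) ≈ 33.49.
Since e sin F < f < e (33.49 < 46.2 < 80.6), two triangles exist.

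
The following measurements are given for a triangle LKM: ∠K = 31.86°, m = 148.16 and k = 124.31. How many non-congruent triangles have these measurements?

m·sin K = 148.16·sin(31.86°) ≈ 78.21.
Since m sin K < k < m (78.21 < 124.31 < 148.16), two triangles exist.

2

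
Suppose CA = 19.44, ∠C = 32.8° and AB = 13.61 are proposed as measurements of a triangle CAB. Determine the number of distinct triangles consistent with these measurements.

2

CA·sin C = 19.44·sin(32.8°) ≈ 10.53.
Since CA sin C < AB < CA (10.53 < 13.61 < 19.44), two triangles exist.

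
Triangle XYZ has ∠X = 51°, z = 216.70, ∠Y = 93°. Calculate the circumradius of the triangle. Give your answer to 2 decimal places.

The third angle is ∠Z = 180° − ∠X − ∠Y = 36.00°.
Law of sines: x = z·sin X/sin Z ≈ 286.51.
Law of sines: y = z·sin Y/sin Z ≈ 368.17.
Circumradius = z/(2 sin Z) ≈ 184.34.

R ≈ 184.34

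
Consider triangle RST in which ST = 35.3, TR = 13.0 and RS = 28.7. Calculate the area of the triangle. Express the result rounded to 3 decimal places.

area ≈ 175.464

Semiperimeter s = (35.3 + 13 + 28.7)/2 = 38.5.
Heron's formula: area = √(38.5·3.2·25.5·9.8) ≈ 175.46.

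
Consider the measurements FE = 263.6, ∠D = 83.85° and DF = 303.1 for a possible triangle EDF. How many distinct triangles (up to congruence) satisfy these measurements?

DF·sin D = 303.1·sin(83.85°) ≈ 301.4.
Since FE = 263.6 < 301.4 = DF sin D, no triangle exists.

0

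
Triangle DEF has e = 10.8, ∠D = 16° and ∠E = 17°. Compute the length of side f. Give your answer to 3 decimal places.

The third angle is ∠F = 180° − ∠D − ∠E = 147.00°.
Law of sines: f = e·sin F/sin E ≈ 20.119.

20.119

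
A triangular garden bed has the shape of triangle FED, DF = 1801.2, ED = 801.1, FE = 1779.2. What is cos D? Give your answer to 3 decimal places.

cos D ≈ 0.250

By the law of cosines, cos D = (ED² + DF² − FE²) / (2·ED·DF) ≈ 0.24967, so ∠D ≈ 75.54°.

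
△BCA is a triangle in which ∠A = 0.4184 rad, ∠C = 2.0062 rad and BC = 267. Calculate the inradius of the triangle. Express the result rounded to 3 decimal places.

The third angle is ∠B = π − ∠C − ∠A = 0.7170 rad.
Law of sines: CA = BC·sin B/sin A ≈ 431.83.
Law of sines: AB = BC·sin C/sin A ≈ 595.84.
Area = ½·BC·CA·sin C ≈ 52270.
Semiperimeter s = (431.83+595.84+267)/2 = 647.33.
Inradius = area/s = 52270/647.33 ≈ 80.747.

r ≈ 80.747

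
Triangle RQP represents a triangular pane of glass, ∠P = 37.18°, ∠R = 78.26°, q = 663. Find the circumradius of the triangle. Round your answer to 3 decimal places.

The third angle is ∠Q = 180° − ∠P − ∠R = 64.56°.
Law of sines: r = q·sin R/sin Q ≈ 718.83.
Law of sines: p = q·sin P/sin Q ≈ 443.69.
Circumradius = q/(2 sin Q) ≈ 367.1.

367.095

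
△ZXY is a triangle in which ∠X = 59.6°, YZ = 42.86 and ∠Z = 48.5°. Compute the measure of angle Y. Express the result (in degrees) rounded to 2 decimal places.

The third angle is ∠Y = 180° − ∠Z − ∠X = 71.90°.

∠Y ≈ 71.90°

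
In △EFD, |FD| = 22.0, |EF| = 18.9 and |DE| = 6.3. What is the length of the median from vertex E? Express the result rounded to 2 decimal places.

8.80

Median from E: ½√(2·|DE|² + 2·|EF|² − |FD|²) ≈ 8.8006.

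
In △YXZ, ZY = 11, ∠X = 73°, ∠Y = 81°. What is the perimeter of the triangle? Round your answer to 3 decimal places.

perimeter ≈ 27.403

The third angle is ∠Z = 180° − ∠Y − ∠X = 26.00°.
Law of sines: XZ = ZY·sin Y/sin X ≈ 11.361.
Law of sines: YX = ZY·sin Z/sin X ≈ 5.0424.
Semiperimeter s = (11.361+11+5.0424)/2 = 13.702.
Perimeter = 11.361 + 11 + 5.0424 = 27.403.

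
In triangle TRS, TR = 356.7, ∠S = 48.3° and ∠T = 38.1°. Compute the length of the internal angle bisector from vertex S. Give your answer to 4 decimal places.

t_S ≈ 332.4362

The third angle is ∠R = 180° − ∠S − ∠T = 93.60°.
Law of sines: RS = TR·sin T/sin S ≈ 294.78.
Law of sines: ST = TR·sin R/sin S ≈ 476.8.
The bisector from S has length 2·RS·ST·cos(∠S/2)/(RS+ST) ≈ 332.44.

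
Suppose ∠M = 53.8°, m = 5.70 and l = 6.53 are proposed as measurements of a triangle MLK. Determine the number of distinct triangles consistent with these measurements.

2

l·sin M = 6.53·sin(53.8°) ≈ 5.269.
Since l sin M < m < l (5.269 < 5.70 < 6.53), two triangles exist.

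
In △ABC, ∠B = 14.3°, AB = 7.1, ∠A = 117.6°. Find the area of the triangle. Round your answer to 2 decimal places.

area ≈ 7.41

The third angle is ∠C = 180° − ∠A − ∠B = 48.10°.
Law of sines: BC = AB·sin A/sin C ≈ 8.4535.
Law of sines: CA = AB·sin B/sin C ≈ 2.3561.
Area = ½·AB·BC·sin B ≈ 7.4124.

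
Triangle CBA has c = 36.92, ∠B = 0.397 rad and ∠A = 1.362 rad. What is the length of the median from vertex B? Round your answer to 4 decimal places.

36.1202

The third angle is ∠C = π − ∠B − ∠A = 1.383 rad.
Law of sines: b = c·sin B/sin C ≈ 14.532.
Law of sines: a = c·sin A/sin C ≈ 36.767.
Median from B: ½√(2·a² + 2·c² − b²) ≈ 36.12.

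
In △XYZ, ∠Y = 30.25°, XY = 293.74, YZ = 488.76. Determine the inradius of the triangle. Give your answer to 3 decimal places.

r ≈ 68.218

By the law of cosines, ZX² = XY² + YZ² − 2·XY·YZ·cos Y = 77131, so ZX ≈ 277.72.
Area = ½·XY·YZ·sin Y ≈ 36163.
Semiperimeter s = (488.76+277.72+293.74)/2 = 530.11.
Inradius = area/s = 36163/530.11 ≈ 68.218.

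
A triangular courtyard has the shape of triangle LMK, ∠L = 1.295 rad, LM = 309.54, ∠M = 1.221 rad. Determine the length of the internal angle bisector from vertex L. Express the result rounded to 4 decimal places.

t_L ≈ 304.1749

The third angle is ∠K = π − ∠L − ∠M = 0.626 rad.
Law of sines: MK = LM·sin L/sin K ≈ 508.63.
Law of sines: KL = LM·sin M/sin K ≈ 496.6.
The bisector from L has length 2·KL·LM·cos(∠L/2)/(KL+LM) ≈ 304.17.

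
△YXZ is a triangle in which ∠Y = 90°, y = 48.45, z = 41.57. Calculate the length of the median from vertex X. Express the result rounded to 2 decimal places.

43.39

Law of sines: sin Z = z·sin Y/y ≈ 0.85800.
Since y ≥ z, only the acute value applies: ∠Z ≈ 59.09°.
Then ∠X = 180° − ∠Y − ∠Z ≈ 30.91°.
Law of sines gives x = y·sin X/sin Y ≈ 24.886.
Median from X: ½√(2·z² + 2·y² − x²) ≈ 43.392.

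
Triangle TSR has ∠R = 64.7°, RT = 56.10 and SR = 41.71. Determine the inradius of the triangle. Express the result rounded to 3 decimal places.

By the law of cosines, TS² = SR² + RT² − 2·SR·RT·cos R = 2887, so TS ≈ 53.73.
Area = ½·SR·RT·sin R ≈ 1057.7.
Semiperimeter s = (41.71+56.1+53.73)/2 = 75.77.
Inradius = area/s = 1057.7/75.77 ≈ 13.96.

13.960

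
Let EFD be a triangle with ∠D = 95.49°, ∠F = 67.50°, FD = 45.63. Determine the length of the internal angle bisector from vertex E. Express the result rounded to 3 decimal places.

147.833

The third angle is ∠E = 180° − ∠F − ∠D = 17.01°.
Law of sines: DE = FD·sin F/sin E ≈ 144.11.
Law of sines: EF = FD·sin D/sin E ≈ 155.26.
The bisector from E has length 2·DE·EF·cos(∠E/2)/(DE+EF) ≈ 147.83.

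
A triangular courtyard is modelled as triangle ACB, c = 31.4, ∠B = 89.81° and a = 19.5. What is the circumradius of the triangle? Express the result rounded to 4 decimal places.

R ≈ 18.4538

By the law of cosines, b² = a² + c² − 2·a·c·cos B = 1362.1, so b ≈ 36.907.
Area = ½·a·c·sin B ≈ 306.15.
Circumradius = b/(2 sin B) ≈ 18.454.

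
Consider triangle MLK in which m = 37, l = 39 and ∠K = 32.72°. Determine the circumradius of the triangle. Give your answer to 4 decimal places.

19.8812

By the law of cosines, k² = m² + l² − 2·m·l·cos K = 461.94, so k ≈ 21.493.
Area = ½·m·l·sin K ≈ 390.
Circumradius = k/(2 sin K) ≈ 19.881.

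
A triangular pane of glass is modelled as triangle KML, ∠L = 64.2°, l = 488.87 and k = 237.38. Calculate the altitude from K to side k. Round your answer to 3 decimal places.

Law of sines: sin K = k·sin L/l ≈ 0.43717.
Since l ≥ k, only the acute value applies: ∠K ≈ 25.92°.
Then ∠M = 180° − ∠L − ∠K ≈ 89.88°.
Law of sines gives m = l·sin M/sin L ≈ 543.
Area = ½·l·k·sin M ≈ 58024.
The altitude from K has length 2·area/k ≈ 488.87.

h_K ≈ 488.869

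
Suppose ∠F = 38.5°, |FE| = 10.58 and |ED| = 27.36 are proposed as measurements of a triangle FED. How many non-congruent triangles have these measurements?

|FE|·sin F = 10.58·sin(38.5°) ≈ 6.586.
Since |ED| ≥ |FE|, exactly one triangle exists.

1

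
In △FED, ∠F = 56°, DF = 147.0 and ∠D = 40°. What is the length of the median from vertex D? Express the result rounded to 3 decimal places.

126.711

The third angle is ∠E = 180° − ∠D − ∠F = 84.00°.
Law of sines: ED = DF·sin F/sin E ≈ 122.54.
Law of sines: FE = DF·sin D/sin E ≈ 95.01.
Median from D: ½√(2·ED² + 2·DF² − FE²) ≈ 126.71.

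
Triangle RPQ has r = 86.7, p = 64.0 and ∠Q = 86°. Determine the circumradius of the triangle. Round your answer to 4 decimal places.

52.1818

By the law of cosines, q² = r² + p² − 2·r·p·cos Q = 10839, so q ≈ 104.11.
Area = ½·r·p·sin Q ≈ 2767.6.
Circumradius = q/(2 sin Q) ≈ 52.182.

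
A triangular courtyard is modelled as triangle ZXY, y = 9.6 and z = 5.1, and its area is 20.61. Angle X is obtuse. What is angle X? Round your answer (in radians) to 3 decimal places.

∠X ≈ 2.141 rad

From area = ½·y·z·sin X, we get sin X = 2·area/(y·z) ≈ 0.84191.
Taking the obtuse solution, ∠X ≈ 2.141 rad.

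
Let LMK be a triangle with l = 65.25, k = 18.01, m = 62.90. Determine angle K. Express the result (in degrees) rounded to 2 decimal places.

By the law of cosines, cos K = (l² + m² − k²) / (2·l·m) ≈ 0.96116, so ∠K ≈ 16.02°.

∠K ≈ 16.02°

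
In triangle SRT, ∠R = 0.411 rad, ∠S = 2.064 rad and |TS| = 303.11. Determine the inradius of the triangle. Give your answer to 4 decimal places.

The third angle is ∠T = π − ∠S − ∠R = 0.667 rad.
Law of sines: |RT| = |TS|·sin S/sin R ≈ 668.26.
Law of sines: |SR| = |TS|·sin T/sin R ≈ 469.1.
Area = ½·|TS|·|RT|·sin T ≈ 62621.
Semiperimeter s = (668.26+303.11+469.1)/2 = 720.23.
Inradius = area/s = 62621/720.23 ≈ 86.946.

r ≈ 86.9457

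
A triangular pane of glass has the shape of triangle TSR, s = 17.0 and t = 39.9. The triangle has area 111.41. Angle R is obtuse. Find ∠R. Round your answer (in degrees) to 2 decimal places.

∠R ≈ 160.82°

From area = ½·t·s·sin R, we get sin R = 2·area/(t·s) ≈ 0.32850.
Taking the obtuse solution, ∠R ≈ 160.82°.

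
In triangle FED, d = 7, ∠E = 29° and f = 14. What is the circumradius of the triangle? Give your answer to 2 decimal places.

8.85

By the law of cosines, e² = d² + f² − 2·d·f·cos E = 73.575, so e ≈ 8.5776.
Area = ½·d·f·sin E ≈ 23.756.
Circumradius = e/(2 sin E) ≈ 8.8463.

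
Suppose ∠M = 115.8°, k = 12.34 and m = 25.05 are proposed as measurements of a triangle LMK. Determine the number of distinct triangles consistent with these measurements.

1

k·sin M = 12.34·sin(115.8°) ≈ 11.11.
Since ∠M is not acute, a triangle exists only if m > k; here m > k, so there is exactly one triangle.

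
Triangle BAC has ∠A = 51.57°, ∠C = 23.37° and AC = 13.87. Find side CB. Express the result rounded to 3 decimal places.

The third angle is ∠B = 180° − ∠A − ∠C = 105.06°.
Law of sines: CB = AC·sin A/sin B ≈ 11.252.

11.252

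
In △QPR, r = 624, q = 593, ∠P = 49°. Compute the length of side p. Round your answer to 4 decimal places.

By the law of cosines, p² = r² + q² − 2·r·q·cos P = 2.555e+05, so p ≈ 505.47.

505.4694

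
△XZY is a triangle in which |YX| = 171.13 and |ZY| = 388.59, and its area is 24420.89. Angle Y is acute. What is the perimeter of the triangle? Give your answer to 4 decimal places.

From area = ½·|ZY|·|YX|·sin Y, we get sin Y = 2·area/(|ZY|·|YX|) ≈ 0.73447.
Taking the acute solution, ∠Y ≈ 47.26°.
Law of cosines then gives |XZ| ≈ 300.05.
Perimeter = 388.59 + 171.13 + 300.05 = 859.77.

859.7685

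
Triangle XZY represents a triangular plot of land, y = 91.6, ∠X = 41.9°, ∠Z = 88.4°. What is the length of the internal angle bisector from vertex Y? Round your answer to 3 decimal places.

The third angle is ∠Y = 180° − ∠X − ∠Z = 49.70°.
Law of sines: x = y·sin X/sin Y ≈ 80.21.
Law of sines: z = y·sin Z/sin Y ≈ 120.06.
The bisector from Y has length 2·x·z·cos(∠Y/2)/(x+z) ≈ 87.265.

87.265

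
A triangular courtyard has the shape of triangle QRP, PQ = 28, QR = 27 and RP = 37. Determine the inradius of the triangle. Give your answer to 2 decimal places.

Semiperimeter s = (37 + 28 + 27)/2 = 46.
Heron's formula: area = √(46·9·18·19) ≈ 376.28.
Inradius = area/s = 376.28/46 ≈ 8.18.

r ≈ 8.18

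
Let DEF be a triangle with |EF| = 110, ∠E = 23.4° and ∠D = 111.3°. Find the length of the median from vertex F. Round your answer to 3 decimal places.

m_F ≈ 73.407

The third angle is ∠F = 180° − ∠D − ∠E = 45.30°.
Law of sines: |FD| = |EF|·sin E/sin D ≈ 46.889.
Law of sines: |DE| = |EF|·sin F/sin D ≈ 83.92.
Median from F: ½√(2·|EF|² + 2·|FD|² − |DE|²) ≈ 73.407.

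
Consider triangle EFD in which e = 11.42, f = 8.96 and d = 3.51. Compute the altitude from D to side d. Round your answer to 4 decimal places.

h_D ≈ 7.1600

Semiperimeter s = (11.42 + 8.96 + 3.51)/2 = 11.945.
Heron's formula: area = √(11.945·0.525·2.985·8.435) ≈ 12.566.
The altitude from D has length 2·area/d ≈ 7.16.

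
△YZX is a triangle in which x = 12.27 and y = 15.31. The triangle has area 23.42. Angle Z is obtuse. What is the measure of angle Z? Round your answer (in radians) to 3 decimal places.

2.890

From area = ½·x·y·sin Z, we get sin Z = 2·area/(x·y) ≈ 0.24934.
Taking the obtuse solution, ∠Z ≈ 2.890 rad.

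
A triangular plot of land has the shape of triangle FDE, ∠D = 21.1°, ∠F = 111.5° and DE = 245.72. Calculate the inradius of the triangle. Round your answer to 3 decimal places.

r ≈ 32.131

The third angle is ∠E = 180° − ∠F − ∠D = 47.40°.
Law of sines: EF = DE·sin D/sin F ≈ 95.074.
Law of sines: FD = DE·sin E/sin F ≈ 194.4.
Area = ½·DE·EF·sin E ≈ 8598.2.
Semiperimeter s = (245.72+95.074+194.4)/2 = 267.6.
Inradius = area/s = 8598.2/267.6 ≈ 32.131.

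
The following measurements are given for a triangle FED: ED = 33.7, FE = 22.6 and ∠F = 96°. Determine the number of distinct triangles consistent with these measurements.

1

FE·sin F = 22.6·sin(96°) ≈ 22.48.
Since ∠F is not acute, a triangle exists only if ED > FE; here ED > FE, so there is exactly one triangle.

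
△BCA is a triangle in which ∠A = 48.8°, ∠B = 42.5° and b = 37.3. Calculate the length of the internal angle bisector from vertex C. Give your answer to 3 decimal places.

The third angle is ∠C = 180° − ∠A − ∠B = 88.70°.
Law of sines: c = b·sin C/sin B ≈ 55.197.
Law of sines: a = b·sin A/sin B ≈ 41.542.
The bisector from C has length 2·a·b·cos(∠C/2)/(a+b) ≈ 28.108.

28.108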